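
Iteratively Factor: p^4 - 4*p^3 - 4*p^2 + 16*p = (p - 4)*(p^3 - 4*p) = p*(p - 4)*(p^2 - 4) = p*(p - 4)*(p + 2)*(p - 2)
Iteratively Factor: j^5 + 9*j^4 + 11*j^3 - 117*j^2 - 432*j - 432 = (j + 3)*(j^4 + 6*j^3 - 7*j^2 - 96*j - 144) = (j + 3)^2*(j^3 + 3*j^2 - 16*j - 48) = (j - 4)*(j + 3)^2*(j^2 + 7*j + 12) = (j - 4)*(j + 3)^2*(j + 4)*(j + 3)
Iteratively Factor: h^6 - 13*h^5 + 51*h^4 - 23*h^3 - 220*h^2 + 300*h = (h - 3)*(h^5 - 10*h^4 + 21*h^3 + 40*h^2 - 100*h) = (h - 5)*(h - 3)*(h^4 - 5*h^3 - 4*h^2 + 20*h) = (h - 5)*(h - 3)*(h + 2)*(h^3 - 7*h^2 + 10*h) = (h - 5)*(h - 3)*(h - 2)*(h + 2)*(h^2 - 5*h) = h*(h - 5)*(h - 3)*(h - 2)*(h + 2)*(h - 5)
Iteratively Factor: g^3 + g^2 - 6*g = (g)*(g^2 + g - 6) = g*(g + 3)*(g - 2)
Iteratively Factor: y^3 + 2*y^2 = (y)*(y^2 + 2*y) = y^2*(y + 2)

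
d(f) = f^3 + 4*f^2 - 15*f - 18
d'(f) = 3*f^2 + 8*f - 15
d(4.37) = 76.29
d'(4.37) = 77.25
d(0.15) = -20.16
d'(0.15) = -13.73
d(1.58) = -27.77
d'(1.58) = 5.13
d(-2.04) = 20.76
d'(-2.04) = -18.84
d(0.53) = -24.68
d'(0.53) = -9.92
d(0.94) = -27.74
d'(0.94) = -4.83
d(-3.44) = 40.23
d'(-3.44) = -7.02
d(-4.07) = 41.89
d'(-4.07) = 2.13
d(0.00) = -18.00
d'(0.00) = -15.00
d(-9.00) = -288.00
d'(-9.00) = 156.00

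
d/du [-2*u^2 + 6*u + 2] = 6 - 4*u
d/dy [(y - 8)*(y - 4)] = 2*y - 12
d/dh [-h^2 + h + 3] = 1 - 2*h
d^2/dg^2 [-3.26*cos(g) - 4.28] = 3.26*cos(g)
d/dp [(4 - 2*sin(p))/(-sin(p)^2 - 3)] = 2*(4*sin(p) + cos(p)^2 + 2)*cos(p)/(sin(p)^2 + 3)^2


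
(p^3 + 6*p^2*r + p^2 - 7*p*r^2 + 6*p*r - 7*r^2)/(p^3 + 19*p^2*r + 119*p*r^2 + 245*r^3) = (p^2 - p*r + p - r)/(p^2 + 12*p*r + 35*r^2)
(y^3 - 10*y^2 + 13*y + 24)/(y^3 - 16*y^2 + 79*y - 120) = (y + 1)/(y - 5)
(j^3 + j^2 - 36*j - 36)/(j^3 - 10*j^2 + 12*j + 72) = (j^2 + 7*j + 6)/(j^2 - 4*j - 12)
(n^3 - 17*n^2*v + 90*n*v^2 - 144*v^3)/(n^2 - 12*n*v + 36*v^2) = (-n^2 + 11*n*v - 24*v^2)/(-n + 6*v)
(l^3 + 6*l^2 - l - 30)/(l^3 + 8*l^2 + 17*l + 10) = (l^2 + l - 6)/(l^2 + 3*l + 2)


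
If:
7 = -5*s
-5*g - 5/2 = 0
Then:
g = -1/2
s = -7/5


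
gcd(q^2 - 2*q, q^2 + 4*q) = q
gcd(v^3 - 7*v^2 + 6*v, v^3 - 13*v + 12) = v - 1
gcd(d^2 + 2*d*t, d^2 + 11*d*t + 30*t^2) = 1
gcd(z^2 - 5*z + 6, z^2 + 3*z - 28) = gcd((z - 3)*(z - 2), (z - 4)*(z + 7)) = 1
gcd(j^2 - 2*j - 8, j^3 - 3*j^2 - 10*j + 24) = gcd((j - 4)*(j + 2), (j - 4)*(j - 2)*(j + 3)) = j - 4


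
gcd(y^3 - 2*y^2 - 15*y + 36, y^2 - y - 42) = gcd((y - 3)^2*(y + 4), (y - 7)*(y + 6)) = 1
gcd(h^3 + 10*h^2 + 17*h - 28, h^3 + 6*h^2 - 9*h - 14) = h + 7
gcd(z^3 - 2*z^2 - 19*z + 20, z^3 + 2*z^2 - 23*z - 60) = z^2 - z - 20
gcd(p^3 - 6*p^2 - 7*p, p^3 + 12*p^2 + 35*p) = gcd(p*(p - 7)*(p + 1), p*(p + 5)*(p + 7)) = p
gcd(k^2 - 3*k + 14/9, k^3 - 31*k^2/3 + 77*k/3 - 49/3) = k - 7/3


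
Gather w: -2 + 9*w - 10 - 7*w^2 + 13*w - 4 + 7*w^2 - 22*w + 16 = 0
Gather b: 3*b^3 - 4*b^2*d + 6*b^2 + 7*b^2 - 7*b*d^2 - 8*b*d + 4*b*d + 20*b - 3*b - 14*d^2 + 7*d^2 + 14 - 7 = 3*b^3 + b^2*(13 - 4*d) + b*(-7*d^2 - 4*d + 17) - 7*d^2 + 7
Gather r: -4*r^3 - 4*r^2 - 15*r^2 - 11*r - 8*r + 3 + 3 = -4*r^3 - 19*r^2 - 19*r + 6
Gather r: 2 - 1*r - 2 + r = 0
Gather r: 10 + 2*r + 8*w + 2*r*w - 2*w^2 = r*(2*w + 2) - 2*w^2 + 8*w + 10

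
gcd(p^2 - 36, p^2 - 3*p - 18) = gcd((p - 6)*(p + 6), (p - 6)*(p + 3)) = p - 6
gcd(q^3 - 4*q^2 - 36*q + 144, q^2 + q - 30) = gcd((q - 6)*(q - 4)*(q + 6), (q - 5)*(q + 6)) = q + 6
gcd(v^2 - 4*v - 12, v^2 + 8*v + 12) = v + 2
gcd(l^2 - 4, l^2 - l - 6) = l + 2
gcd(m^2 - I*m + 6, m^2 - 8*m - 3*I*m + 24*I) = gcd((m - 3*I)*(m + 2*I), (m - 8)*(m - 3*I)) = m - 3*I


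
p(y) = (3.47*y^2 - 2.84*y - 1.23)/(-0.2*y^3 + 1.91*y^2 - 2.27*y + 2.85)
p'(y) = (6.94*y - 2.84)/(-0.2*y^3 + 1.91*y^2 - 2.27*y + 2.85) + (0.6*y^2 - 3.82*y + 2.27)*(3.47*y^2 - 2.84*y - 1.23)/(-0.2*y^3 + 1.91*y^2 - 2.27*y + 2.85)^2 = (0.694*y^4 - 1.136*y^3 - 3.1905*y^2 + 24.4776*y - 10.8861)/(0.04*y^6 - 0.764*y^5 + 4.5561*y^4 - 9.8114*y^3 + 16.0399*y^2 - 12.939*y + 8.1225)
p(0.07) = -0.52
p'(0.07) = -1.26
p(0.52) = -0.82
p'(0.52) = 0.19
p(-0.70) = 0.45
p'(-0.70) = -0.98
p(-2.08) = 1.12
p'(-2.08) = -0.17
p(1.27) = 0.29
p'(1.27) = 2.09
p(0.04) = -0.48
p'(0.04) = -1.30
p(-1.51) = 0.97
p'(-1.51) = -0.37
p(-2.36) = 1.15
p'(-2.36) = -0.11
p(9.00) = -29.33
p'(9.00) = 48.91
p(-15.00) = 0.72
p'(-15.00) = 0.03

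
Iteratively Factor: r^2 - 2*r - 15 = (r + 3)*(r - 5)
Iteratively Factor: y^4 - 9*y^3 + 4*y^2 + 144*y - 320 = (y - 4)*(y^3 - 5*y^2 - 16*y + 80) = (y - 4)*(y + 4)*(y^2 - 9*y + 20) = (y - 4)^2*(y + 4)*(y - 5)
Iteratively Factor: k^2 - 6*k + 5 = (k - 1)*(k - 5)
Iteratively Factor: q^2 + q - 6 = (q - 2)*(q + 3)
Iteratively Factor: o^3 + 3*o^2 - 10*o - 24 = (o + 2)*(o^2 + o - 12) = (o + 2)*(o + 4)*(o - 3)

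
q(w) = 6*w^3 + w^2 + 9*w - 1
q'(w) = 18*w^2 + 2*w + 9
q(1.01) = 15.29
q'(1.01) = 29.38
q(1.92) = 62.43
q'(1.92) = 79.20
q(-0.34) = -4.18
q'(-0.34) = 10.40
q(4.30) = 533.23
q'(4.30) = 350.42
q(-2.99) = -179.36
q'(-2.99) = 163.94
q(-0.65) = -8.08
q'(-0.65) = 15.30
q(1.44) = 31.95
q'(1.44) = 49.20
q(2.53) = 125.34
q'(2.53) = 129.28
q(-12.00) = -10333.00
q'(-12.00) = 2577.00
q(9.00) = 4535.00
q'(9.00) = 1485.00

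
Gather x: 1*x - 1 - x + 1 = 0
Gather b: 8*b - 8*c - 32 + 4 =8*b - 8*c - 28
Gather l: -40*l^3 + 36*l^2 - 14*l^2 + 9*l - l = -40*l^3 + 22*l^2 + 8*l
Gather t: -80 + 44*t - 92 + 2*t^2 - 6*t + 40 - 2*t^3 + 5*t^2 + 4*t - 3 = -2*t^3 + 7*t^2 + 42*t - 135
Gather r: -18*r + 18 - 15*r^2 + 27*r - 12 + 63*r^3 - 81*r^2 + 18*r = 63*r^3 - 96*r^2 + 27*r + 6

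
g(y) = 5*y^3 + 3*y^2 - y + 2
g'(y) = 15*y^2 + 6*y - 1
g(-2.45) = -51.07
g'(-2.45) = 74.34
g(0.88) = 6.85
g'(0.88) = 15.90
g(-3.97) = -259.60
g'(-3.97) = 211.59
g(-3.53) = -177.02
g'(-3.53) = 164.73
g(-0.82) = 2.08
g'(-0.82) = 4.17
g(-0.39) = 2.55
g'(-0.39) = -1.06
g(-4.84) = -489.78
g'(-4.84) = 321.34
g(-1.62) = -9.76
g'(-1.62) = 28.65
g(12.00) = 9062.00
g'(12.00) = 2231.00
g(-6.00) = -964.00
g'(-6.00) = 503.00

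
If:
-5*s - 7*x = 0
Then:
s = -7*x/5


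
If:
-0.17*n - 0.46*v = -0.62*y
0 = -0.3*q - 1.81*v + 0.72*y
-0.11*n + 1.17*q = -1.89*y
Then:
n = 1.9274770973439*y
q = -1.43416881990784*y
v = 0.635497594459863*y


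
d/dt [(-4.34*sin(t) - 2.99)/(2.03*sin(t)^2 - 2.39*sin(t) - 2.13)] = (8.8102*sin(t)^2 + 12.1394*sin(t) + 2.0981)*cos(t)/(4.1209*sin(t)^4 - 9.7034*sin(t)^3 - 2.9357*sin(t)^2 + 10.1814*sin(t) + 4.5369)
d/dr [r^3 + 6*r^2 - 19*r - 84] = 3*r^2 + 12*r - 19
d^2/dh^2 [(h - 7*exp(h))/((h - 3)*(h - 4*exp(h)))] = (2*(h - 3)^2*(h - 7*exp(h))*(4*exp(h) - 1)^2 - 7*(h - 3)^2*(h - 4*exp(h))^2*exp(h) + 2*(h - 3)^2*(h - 4*exp(h))*(2*(h - 7*exp(h))*exp(h) - (4*exp(h) - 1)*(7*exp(h) - 1)) - 2*(h - 3)*(h - 7*exp(h))*(h - 4*exp(h))*(4*exp(h) - 1) + 2*(h - 3)*(h - 4*exp(h))^2*(7*exp(h) - 1) + 2*(h - 7*exp(h))*(h - 4*exp(h))^2)/((h - 3)^3*(h - 4*exp(h))^3)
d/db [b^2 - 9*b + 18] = 2*b - 9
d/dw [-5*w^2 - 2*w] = -10*w - 2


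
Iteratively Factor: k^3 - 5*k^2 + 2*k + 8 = (k - 2)*(k^2 - 3*k - 4) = (k - 2)*(k + 1)*(k - 4)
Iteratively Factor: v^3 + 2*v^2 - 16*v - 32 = (v + 4)*(v^2 - 2*v - 8) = (v - 4)*(v + 4)*(v + 2)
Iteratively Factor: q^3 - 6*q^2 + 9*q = (q - 3)*(q^2 - 3*q) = q*(q - 3)*(q - 3)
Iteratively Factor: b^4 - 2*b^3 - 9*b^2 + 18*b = (b - 2)*(b^3 - 9*b) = (b - 2)*(b + 3)*(b^2 - 3*b) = (b - 3)*(b - 2)*(b + 3)*(b)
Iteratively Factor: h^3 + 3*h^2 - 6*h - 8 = (h + 4)*(h^2 - h - 2) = (h + 1)*(h + 4)*(h - 2)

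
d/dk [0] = 0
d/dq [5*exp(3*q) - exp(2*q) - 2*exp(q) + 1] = (15*exp(2*q) - 2*exp(q) - 2)*exp(q)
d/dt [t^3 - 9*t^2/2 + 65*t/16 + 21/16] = 3*t^2 - 9*t + 65/16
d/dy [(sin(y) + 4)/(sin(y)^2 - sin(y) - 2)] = (-8*sin(y) + cos(y)^2 + 1)*cos(y)/(sin(y) + cos(y)^2 + 1)^2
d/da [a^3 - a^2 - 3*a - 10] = 3*a^2 - 2*a - 3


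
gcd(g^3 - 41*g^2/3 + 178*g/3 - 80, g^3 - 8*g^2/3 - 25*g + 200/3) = g^2 - 23*g/3 + 40/3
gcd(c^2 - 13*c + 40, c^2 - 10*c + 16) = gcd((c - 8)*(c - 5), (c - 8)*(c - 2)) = c - 8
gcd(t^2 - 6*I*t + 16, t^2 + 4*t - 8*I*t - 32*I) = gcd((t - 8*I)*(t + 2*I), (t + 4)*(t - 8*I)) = t - 8*I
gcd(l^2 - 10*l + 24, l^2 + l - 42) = l - 6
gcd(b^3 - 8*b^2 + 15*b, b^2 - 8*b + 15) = b^2 - 8*b + 15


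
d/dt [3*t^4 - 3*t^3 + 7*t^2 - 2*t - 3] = 12*t^3 - 9*t^2 + 14*t - 2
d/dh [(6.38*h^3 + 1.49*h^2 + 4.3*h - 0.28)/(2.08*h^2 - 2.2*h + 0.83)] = (13.2704*h^4 - 28.072*h^3 + 3.6642*h^2 + 3.6382*h + 2.953)/(4.3264*h^4 - 9.152*h^3 + 8.2928*h^2 - 3.652*h + 0.6889)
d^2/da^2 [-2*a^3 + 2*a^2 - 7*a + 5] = 4 - 12*a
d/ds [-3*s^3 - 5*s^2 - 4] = s*(-9*s - 10)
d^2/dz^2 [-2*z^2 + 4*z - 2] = -4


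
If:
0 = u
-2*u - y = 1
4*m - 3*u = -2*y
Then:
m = 1/2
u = 0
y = -1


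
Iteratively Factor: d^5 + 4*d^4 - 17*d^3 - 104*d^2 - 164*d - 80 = (d + 2)*(d^4 + 2*d^3 - 21*d^2 - 62*d - 40) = (d - 5)*(d + 2)*(d^3 + 7*d^2 + 14*d + 8) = (d - 5)*(d + 1)*(d + 2)*(d^2 + 6*d + 8) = (d - 5)*(d + 1)*(d + 2)*(d + 4)*(d + 2)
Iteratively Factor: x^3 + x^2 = (x)*(x^2 + x) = x*(x + 1)*(x)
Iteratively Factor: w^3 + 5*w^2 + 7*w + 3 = (w + 1)*(w^2 + 4*w + 3) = (w + 1)*(w + 3)*(w + 1)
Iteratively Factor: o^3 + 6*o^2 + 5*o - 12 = (o + 4)*(o^2 + 2*o - 3) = (o - 1)*(o + 4)*(o + 3)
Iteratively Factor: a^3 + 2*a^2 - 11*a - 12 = (a + 4)*(a^2 - 2*a - 3) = (a - 3)*(a + 4)*(a + 1)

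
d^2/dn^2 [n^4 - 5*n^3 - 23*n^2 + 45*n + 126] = 12*n^2 - 30*n - 46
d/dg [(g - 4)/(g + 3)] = 7/(g + 3)^2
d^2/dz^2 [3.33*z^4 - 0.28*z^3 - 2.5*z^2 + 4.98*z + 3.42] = 39.96*z^2 - 1.68*z - 5.0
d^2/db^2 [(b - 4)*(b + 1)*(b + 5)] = 6*b + 4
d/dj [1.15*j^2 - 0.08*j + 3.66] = 2.3*j - 0.08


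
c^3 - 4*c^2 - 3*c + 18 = (c - 3)^2*(c + 2)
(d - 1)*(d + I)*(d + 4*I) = d^3 - d^2 + 5*I*d^2 - 4*d - 5*I*d + 4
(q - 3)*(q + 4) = q^2 + q - 12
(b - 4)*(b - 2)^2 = b^3 - 8*b^2 + 20*b - 16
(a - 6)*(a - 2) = a^2 - 8*a + 12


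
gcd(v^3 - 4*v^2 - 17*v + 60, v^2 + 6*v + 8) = v + 4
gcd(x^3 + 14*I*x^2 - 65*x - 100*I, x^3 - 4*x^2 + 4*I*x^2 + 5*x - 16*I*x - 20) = x + 5*I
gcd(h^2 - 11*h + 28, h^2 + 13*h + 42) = 1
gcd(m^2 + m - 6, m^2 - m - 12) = m + 3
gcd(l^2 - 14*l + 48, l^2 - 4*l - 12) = l - 6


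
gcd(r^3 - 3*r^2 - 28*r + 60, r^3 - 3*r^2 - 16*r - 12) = r - 6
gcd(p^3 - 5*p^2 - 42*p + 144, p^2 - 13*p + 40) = p - 8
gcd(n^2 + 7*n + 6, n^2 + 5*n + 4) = n + 1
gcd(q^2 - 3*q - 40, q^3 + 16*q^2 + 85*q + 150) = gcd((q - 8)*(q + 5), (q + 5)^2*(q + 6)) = q + 5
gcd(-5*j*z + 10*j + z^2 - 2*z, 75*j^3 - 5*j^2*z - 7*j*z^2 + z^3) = -5*j + z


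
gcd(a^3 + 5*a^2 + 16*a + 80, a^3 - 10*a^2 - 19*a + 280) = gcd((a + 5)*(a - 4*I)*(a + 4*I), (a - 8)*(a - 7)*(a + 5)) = a + 5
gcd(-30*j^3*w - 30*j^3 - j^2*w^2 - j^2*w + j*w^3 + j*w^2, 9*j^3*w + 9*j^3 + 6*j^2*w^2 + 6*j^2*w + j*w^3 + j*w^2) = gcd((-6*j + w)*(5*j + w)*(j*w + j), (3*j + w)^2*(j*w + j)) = j*w + j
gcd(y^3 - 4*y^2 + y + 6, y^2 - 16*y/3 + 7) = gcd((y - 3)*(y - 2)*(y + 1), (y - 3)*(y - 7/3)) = y - 3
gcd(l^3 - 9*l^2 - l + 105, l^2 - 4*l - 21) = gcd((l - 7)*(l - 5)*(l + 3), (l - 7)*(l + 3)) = l^2 - 4*l - 21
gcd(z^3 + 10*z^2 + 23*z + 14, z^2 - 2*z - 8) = z + 2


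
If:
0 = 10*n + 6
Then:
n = -3/5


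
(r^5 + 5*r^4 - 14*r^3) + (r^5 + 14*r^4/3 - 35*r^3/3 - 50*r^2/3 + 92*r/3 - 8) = 2*r^5 + 29*r^4/3 - 77*r^3/3 - 50*r^2/3 + 92*r/3 - 8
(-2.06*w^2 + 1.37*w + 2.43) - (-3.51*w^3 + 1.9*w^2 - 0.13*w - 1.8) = 3.51*w^3 - 3.96*w^2 + 1.5*w + 4.23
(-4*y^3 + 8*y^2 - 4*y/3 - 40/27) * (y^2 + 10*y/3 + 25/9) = -4*y^5 - 16*y^4/3 + 128*y^3/9 + 440*y^2/27 - 700*y/81 - 1000/243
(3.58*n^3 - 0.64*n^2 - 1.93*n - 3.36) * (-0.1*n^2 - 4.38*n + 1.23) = -0.358*n^5 - 15.6164*n^4 + 7.3996*n^3 + 8.0022*n^2 + 12.3429*n - 4.1328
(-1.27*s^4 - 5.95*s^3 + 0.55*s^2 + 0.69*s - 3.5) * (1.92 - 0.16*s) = 0.2032*s^5 - 1.4864*s^4 - 11.512*s^3 + 0.9456*s^2 + 1.8848*s - 6.72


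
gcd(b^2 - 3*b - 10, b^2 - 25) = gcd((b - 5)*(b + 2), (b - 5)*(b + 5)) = b - 5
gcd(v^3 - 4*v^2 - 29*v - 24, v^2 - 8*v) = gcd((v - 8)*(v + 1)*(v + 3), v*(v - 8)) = v - 8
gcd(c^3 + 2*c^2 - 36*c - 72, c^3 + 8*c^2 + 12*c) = c^2 + 8*c + 12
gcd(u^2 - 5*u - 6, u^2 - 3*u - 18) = u - 6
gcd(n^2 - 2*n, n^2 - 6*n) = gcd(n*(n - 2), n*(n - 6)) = n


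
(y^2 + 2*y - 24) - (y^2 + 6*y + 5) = -4*y - 29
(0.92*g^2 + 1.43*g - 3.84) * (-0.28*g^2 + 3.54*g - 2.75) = -0.2576*g^4 + 2.8564*g^3 + 3.6074*g^2 - 17.5261*g + 10.56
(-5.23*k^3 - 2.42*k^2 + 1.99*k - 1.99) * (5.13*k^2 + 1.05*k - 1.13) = -26.8299*k^5 - 17.9061*k^4 + 13.5776*k^3 - 5.3846*k^2 - 4.3382*k + 2.2487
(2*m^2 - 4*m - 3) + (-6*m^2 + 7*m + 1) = -4*m^2 + 3*m - 2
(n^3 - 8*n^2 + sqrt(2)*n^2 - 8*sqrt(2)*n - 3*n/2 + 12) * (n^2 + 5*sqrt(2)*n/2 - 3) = n^5 - 8*n^4 + 7*sqrt(2)*n^4/2 - 28*sqrt(2)*n^3 + n^3/2 - 27*sqrt(2)*n^2/4 - 4*n^2 + 9*n/2 + 54*sqrt(2)*n - 36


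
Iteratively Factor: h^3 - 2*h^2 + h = (h - 1)*(h^2 - h) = h*(h - 1)*(h - 1)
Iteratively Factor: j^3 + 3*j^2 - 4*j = (j - 1)*(j^2 + 4*j) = j*(j - 1)*(j + 4)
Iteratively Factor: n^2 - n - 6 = (n + 2)*(n - 3)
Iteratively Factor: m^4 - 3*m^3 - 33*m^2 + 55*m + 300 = (m - 5)*(m^3 + 2*m^2 - 23*m - 60) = (m - 5)*(m + 3)*(m^2 - m - 20) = (m - 5)^2*(m + 3)*(m + 4)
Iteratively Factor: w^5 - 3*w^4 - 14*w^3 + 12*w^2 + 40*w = (w - 5)*(w^4 + 2*w^3 - 4*w^2 - 8*w) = (w - 5)*(w - 2)*(w^3 + 4*w^2 + 4*w) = w*(w - 5)*(w - 2)*(w^2 + 4*w + 4) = w*(w - 5)*(w - 2)*(w + 2)*(w + 2)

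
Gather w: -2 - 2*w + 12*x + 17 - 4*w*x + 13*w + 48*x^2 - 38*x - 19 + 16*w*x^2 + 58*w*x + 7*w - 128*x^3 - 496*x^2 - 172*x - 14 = w*(16*x^2 + 54*x + 18) - 128*x^3 - 448*x^2 - 198*x - 18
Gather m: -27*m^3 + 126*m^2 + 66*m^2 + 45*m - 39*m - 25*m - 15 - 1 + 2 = -27*m^3 + 192*m^2 - 19*m - 14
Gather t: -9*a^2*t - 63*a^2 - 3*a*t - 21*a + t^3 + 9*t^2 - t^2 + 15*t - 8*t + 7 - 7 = -63*a^2 - 21*a + t^3 + 8*t^2 + t*(-9*a^2 - 3*a + 7)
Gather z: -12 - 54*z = -54*z - 12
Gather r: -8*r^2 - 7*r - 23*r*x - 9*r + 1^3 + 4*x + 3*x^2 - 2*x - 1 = -8*r^2 + r*(-23*x - 16) + 3*x^2 + 2*x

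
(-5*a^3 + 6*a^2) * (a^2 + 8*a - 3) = -5*a^5 - 34*a^4 + 63*a^3 - 18*a^2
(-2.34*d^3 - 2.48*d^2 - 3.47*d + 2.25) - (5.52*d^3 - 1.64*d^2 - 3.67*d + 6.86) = -7.86*d^3 - 0.84*d^2 + 0.2*d - 4.61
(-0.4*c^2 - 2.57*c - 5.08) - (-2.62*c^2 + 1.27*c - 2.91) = 2.22*c^2 - 3.84*c - 2.17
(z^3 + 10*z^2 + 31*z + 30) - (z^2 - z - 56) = z^3 + 9*z^2 + 32*z + 86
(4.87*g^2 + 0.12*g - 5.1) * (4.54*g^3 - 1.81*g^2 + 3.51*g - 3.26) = 22.1098*g^5 - 8.2699*g^4 - 6.2775*g^3 - 6.224*g^2 - 18.2922*g + 16.626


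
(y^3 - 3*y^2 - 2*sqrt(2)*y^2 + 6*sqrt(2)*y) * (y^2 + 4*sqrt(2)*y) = y^5 - 3*y^4 + 2*sqrt(2)*y^4 - 16*y^3 - 6*sqrt(2)*y^3 + 48*y^2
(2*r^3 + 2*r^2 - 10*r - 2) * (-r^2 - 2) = -2*r^5 - 2*r^4 + 6*r^3 - 2*r^2 + 20*r + 4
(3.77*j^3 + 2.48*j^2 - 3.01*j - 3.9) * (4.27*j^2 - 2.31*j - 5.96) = 16.0979*j^5 + 1.8809*j^4 - 41.0507*j^3 - 24.4807*j^2 + 26.9486*j + 23.244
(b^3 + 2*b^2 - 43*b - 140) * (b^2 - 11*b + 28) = b^5 - 9*b^4 - 37*b^3 + 389*b^2 + 336*b - 3920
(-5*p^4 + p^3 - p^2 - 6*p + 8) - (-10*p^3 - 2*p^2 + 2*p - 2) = -5*p^4 + 11*p^3 + p^2 - 8*p + 10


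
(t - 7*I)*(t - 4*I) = t^2 - 11*I*t - 28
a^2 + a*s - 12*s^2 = (a - 3*s)*(a + 4*s)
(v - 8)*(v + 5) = v^2 - 3*v - 40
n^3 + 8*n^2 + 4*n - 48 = (n - 2)*(n + 4)*(n + 6)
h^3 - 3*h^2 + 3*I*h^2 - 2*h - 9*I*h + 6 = (h - 3)*(h + I)*(h + 2*I)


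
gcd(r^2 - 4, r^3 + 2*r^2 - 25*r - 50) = r + 2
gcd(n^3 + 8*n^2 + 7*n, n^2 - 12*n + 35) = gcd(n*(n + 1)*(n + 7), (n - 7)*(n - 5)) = 1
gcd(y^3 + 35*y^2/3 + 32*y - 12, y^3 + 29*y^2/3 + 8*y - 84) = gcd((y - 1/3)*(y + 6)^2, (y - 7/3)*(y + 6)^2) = y^2 + 12*y + 36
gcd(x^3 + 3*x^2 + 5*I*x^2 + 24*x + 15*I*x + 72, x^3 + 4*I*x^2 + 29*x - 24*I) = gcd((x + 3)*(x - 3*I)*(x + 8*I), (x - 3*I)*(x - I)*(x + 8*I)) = x^2 + 5*I*x + 24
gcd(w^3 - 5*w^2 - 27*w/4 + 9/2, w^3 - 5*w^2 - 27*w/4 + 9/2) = w^3 - 5*w^2 - 27*w/4 + 9/2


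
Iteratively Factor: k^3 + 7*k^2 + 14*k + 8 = (k + 2)*(k^2 + 5*k + 4) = (k + 2)*(k + 4)*(k + 1)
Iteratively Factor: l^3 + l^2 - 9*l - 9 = (l + 1)*(l^2 - 9) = (l + 1)*(l + 3)*(l - 3)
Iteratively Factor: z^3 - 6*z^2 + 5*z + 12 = (z + 1)*(z^2 - 7*z + 12) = (z - 4)*(z + 1)*(z - 3)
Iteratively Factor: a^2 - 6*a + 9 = (a - 3)*(a - 3)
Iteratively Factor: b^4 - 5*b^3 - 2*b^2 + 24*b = (b)*(b^3 - 5*b^2 - 2*b + 24) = b*(b - 4)*(b^2 - b - 6) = b*(b - 4)*(b - 3)*(b + 2)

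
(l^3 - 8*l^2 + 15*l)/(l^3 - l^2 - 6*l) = (l - 5)/(l + 2)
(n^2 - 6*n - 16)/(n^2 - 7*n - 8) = (n + 2)/(n + 1)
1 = 1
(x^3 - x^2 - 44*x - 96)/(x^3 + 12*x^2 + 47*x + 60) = (x - 8)/(x + 5)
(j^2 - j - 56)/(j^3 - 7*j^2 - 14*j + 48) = (j + 7)/(j^2 + j - 6)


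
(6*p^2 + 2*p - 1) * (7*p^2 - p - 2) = 42*p^4 + 8*p^3 - 21*p^2 - 3*p + 2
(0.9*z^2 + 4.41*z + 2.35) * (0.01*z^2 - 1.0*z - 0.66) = 0.009*z^4 - 0.8559*z^3 - 4.9805*z^2 - 5.2606*z - 1.551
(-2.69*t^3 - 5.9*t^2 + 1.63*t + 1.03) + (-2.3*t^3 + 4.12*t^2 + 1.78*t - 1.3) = -4.99*t^3 - 1.78*t^2 + 3.41*t - 0.27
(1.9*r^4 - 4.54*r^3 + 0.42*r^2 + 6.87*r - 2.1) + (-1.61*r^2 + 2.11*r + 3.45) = 1.9*r^4 - 4.54*r^3 - 1.19*r^2 + 8.98*r + 1.35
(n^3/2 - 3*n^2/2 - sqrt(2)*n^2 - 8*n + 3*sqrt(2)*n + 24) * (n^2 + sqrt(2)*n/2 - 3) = n^5/2 - 3*n^4/2 - 3*sqrt(2)*n^4/4 - 21*n^3/2 + 9*sqrt(2)*n^3/4 - sqrt(2)*n^2 + 63*n^2/2 + 3*sqrt(2)*n + 24*n - 72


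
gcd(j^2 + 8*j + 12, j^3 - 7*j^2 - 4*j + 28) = j + 2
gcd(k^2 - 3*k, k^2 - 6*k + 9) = k - 3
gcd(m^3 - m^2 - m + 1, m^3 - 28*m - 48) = 1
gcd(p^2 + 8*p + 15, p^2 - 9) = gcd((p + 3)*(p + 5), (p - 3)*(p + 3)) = p + 3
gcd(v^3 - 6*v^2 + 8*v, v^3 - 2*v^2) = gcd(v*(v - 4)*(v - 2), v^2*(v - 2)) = v^2 - 2*v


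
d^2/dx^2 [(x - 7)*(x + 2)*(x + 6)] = 6*x + 2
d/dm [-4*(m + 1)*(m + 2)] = -8*m - 12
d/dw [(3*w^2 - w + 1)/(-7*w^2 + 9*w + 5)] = 2*(10*w^2 + 22*w - 7)/(49*w^4 - 126*w^3 + 11*w^2 + 90*w + 25)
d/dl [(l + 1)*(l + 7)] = 2*l + 8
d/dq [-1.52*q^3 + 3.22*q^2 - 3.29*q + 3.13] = -4.56*q^2 + 6.44*q - 3.29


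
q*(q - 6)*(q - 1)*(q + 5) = q^4 - 2*q^3 - 29*q^2 + 30*q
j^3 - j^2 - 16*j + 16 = (j - 4)*(j - 1)*(j + 4)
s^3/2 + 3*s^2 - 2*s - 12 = (s/2 + 1)*(s - 2)*(s + 6)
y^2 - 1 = (y - 1)*(y + 1)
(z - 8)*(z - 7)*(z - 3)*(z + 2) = z^4 - 16*z^3 + 65*z^2 + 34*z - 336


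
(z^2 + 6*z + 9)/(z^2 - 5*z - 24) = (z + 3)/(z - 8)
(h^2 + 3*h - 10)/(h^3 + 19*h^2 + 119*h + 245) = (h - 2)/(h^2 + 14*h + 49)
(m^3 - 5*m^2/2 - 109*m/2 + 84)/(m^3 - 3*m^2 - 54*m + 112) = (m - 3/2)/(m - 2)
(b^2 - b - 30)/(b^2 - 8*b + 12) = (b + 5)/(b - 2)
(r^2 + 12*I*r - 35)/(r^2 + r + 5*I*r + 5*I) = (r + 7*I)/(r + 1)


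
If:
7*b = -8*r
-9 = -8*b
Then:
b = 9/8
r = -63/64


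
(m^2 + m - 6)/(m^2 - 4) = (m + 3)/(m + 2)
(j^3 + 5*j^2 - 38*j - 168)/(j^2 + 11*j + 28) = j - 6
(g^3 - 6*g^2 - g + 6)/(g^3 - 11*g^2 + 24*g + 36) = (g - 1)/(g - 6)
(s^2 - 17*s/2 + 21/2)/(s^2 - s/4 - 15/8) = 4*(s - 7)/(4*s + 5)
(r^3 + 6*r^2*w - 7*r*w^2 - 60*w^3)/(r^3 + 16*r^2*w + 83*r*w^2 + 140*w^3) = (r - 3*w)/(r + 7*w)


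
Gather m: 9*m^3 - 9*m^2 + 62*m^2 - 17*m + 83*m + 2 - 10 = 9*m^3 + 53*m^2 + 66*m - 8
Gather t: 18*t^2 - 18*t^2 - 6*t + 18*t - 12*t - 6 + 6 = 0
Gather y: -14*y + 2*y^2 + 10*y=2*y^2 - 4*y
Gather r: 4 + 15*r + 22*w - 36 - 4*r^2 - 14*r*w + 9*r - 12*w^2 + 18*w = -4*r^2 + r*(24 - 14*w) - 12*w^2 + 40*w - 32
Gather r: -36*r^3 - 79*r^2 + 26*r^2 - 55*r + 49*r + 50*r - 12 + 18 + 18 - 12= -36*r^3 - 53*r^2 + 44*r + 12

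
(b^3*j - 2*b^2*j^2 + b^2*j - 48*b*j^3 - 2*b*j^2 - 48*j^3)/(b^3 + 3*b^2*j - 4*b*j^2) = j*(b^3 - 2*b^2*j + b^2 - 48*b*j^2 - 2*b*j - 48*j^2)/(b*(b^2 + 3*b*j - 4*j^2))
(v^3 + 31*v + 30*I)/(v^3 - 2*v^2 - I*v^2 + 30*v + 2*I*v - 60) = (v + I)/(v - 2)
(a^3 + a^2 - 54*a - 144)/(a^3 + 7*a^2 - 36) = (a - 8)/(a - 2)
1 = 1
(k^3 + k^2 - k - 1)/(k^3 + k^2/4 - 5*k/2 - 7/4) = 4*(k - 1)/(4*k - 7)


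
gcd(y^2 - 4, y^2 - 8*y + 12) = y - 2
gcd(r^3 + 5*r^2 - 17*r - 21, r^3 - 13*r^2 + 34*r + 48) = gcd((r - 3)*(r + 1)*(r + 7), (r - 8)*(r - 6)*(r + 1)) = r + 1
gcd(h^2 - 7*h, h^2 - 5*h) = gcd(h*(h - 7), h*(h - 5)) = h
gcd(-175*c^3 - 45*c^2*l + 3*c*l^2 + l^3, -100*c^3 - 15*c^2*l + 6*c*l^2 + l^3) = 25*c^2 + 10*c*l + l^2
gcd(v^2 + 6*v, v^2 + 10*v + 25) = 1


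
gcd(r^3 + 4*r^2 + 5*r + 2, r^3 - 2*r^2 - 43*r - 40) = r + 1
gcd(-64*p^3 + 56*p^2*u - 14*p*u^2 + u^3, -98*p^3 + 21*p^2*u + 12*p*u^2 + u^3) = 2*p - u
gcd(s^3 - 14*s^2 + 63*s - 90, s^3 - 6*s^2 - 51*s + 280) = s - 5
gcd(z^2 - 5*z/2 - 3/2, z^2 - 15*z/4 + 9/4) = z - 3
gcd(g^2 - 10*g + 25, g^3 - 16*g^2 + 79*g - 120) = g - 5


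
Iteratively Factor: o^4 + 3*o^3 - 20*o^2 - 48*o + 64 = (o - 1)*(o^3 + 4*o^2 - 16*o - 64) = (o - 1)*(o + 4)*(o^2 - 16) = (o - 1)*(o + 4)^2*(o - 4)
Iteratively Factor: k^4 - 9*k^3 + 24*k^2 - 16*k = (k)*(k^3 - 9*k^2 + 24*k - 16) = k*(k - 4)*(k^2 - 5*k + 4) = k*(k - 4)*(k - 1)*(k - 4)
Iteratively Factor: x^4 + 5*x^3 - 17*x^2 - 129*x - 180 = (x + 3)*(x^3 + 2*x^2 - 23*x - 60) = (x + 3)^2*(x^2 - x - 20) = (x - 5)*(x + 3)^2*(x + 4)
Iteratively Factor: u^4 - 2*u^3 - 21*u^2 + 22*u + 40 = (u - 5)*(u^3 + 3*u^2 - 6*u - 8) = (u - 5)*(u - 2)*(u^2 + 5*u + 4) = (u - 5)*(u - 2)*(u + 1)*(u + 4)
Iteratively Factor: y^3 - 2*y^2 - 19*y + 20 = (y - 1)*(y^2 - y - 20) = (y - 1)*(y + 4)*(y - 5)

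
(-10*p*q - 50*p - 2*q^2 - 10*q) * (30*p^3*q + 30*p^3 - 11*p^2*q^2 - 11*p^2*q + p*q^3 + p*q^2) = -300*p^4*q^2 - 1800*p^4*q - 1500*p^4 + 50*p^3*q^3 + 300*p^3*q^2 + 250*p^3*q + 12*p^2*q^4 + 72*p^2*q^3 + 60*p^2*q^2 - 2*p*q^5 - 12*p*q^4 - 10*p*q^3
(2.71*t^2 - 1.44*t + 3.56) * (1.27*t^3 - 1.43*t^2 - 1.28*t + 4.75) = 3.4417*t^5 - 5.7041*t^4 + 3.1116*t^3 + 9.6249*t^2 - 11.3968*t + 16.91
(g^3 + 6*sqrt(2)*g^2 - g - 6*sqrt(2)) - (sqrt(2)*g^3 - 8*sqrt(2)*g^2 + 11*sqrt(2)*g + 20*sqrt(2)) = -sqrt(2)*g^3 + g^3 + 14*sqrt(2)*g^2 - 11*sqrt(2)*g - g - 26*sqrt(2)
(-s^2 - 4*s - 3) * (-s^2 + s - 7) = s^4 + 3*s^3 + 6*s^2 + 25*s + 21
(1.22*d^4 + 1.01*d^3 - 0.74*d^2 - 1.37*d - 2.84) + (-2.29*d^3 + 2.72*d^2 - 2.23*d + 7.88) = 1.22*d^4 - 1.28*d^3 + 1.98*d^2 - 3.6*d + 5.04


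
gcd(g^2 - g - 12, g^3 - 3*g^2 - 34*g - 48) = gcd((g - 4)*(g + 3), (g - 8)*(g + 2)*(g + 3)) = g + 3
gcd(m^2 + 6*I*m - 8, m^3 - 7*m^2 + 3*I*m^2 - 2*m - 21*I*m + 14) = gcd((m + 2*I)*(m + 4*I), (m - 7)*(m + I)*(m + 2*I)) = m + 2*I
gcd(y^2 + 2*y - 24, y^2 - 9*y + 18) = 1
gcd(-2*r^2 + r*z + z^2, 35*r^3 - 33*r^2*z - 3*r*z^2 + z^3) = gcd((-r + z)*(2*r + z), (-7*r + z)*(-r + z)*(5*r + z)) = -r + z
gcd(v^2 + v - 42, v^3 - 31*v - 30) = v - 6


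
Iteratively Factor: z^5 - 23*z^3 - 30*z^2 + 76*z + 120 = (z + 2)*(z^4 - 2*z^3 - 19*z^2 + 8*z + 60) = (z + 2)*(z + 3)*(z^3 - 5*z^2 - 4*z + 20) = (z + 2)^2*(z + 3)*(z^2 - 7*z + 10) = (z - 5)*(z + 2)^2*(z + 3)*(z - 2)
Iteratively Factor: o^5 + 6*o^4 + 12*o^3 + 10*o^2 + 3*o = (o + 1)*(o^4 + 5*o^3 + 7*o^2 + 3*o) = (o + 1)*(o + 3)*(o^3 + 2*o^2 + o) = (o + 1)^2*(o + 3)*(o^2 + o) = (o + 1)^3*(o + 3)*(o)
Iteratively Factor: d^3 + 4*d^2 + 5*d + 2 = (d + 2)*(d^2 + 2*d + 1) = (d + 1)*(d + 2)*(d + 1)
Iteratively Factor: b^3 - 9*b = (b)*(b^2 - 9) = b*(b + 3)*(b - 3)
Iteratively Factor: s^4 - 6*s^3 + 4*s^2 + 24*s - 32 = (s + 2)*(s^3 - 8*s^2 + 20*s - 16) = (s - 2)*(s + 2)*(s^2 - 6*s + 8) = (s - 4)*(s - 2)*(s + 2)*(s - 2)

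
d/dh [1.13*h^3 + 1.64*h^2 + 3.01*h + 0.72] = 3.39*h^2 + 3.28*h + 3.01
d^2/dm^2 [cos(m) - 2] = -cos(m)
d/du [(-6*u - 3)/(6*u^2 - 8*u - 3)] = 6*(6*u^2 + 6*u - 1)/(36*u^4 - 96*u^3 + 28*u^2 + 48*u + 9)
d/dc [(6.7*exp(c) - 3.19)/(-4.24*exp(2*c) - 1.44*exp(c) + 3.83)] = (28.408*exp(2*c) - 27.0512*exp(c) + 21.0674)*exp(c)/(17.9776*exp(4*c) + 12.2112*exp(3*c) - 30.4048*exp(2*c) - 11.0304*exp(c) + 14.6689)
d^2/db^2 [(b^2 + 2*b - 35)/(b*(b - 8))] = 10*(2*b^3 - 21*b^2 + 168*b - 448)/(b^3*(b^3 - 24*b^2 + 192*b - 512))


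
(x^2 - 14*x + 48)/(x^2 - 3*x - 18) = (x - 8)/(x + 3)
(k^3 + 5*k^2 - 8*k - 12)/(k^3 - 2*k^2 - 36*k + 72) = (k + 1)/(k - 6)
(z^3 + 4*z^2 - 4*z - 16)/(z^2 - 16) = (z^2 - 4)/(z - 4)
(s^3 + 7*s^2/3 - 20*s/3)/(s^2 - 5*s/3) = s + 4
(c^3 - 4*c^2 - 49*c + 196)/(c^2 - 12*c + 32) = (c^2 - 49)/(c - 8)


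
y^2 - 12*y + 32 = (y - 8)*(y - 4)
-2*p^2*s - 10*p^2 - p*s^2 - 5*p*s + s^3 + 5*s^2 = (-2*p + s)*(p + s)*(s + 5)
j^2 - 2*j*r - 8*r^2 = (j - 4*r)*(j + 2*r)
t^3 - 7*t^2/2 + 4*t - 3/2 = (t - 3/2)*(t - 1)^2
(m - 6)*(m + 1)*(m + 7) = m^3 + 2*m^2 - 41*m - 42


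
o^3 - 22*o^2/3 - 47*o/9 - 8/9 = (o - 8)*(o + 1/3)^2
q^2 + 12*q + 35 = (q + 5)*(q + 7)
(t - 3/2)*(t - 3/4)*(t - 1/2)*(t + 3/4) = t^4 - 2*t^3 + 3*t^2/16 + 9*t/8 - 27/64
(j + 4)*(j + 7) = j^2 + 11*j + 28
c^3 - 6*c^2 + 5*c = c*(c - 5)*(c - 1)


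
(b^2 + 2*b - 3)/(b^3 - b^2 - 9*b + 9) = 1/(b - 3)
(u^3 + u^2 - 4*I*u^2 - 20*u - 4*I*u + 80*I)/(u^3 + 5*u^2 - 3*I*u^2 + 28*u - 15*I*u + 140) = (u^2 - 4*u*(1 + I) + 16*I)/(u^2 - 3*I*u + 28)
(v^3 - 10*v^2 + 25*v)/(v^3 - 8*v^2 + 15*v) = (v - 5)/(v - 3)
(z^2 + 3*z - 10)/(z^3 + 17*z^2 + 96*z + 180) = (z - 2)/(z^2 + 12*z + 36)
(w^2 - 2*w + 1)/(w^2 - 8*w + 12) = (w^2 - 2*w + 1)/(w^2 - 8*w + 12)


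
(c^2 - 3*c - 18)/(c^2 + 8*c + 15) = (c - 6)/(c + 5)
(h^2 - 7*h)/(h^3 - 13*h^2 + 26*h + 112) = h/(h^2 - 6*h - 16)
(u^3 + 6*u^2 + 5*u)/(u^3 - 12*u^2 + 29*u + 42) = u*(u + 5)/(u^2 - 13*u + 42)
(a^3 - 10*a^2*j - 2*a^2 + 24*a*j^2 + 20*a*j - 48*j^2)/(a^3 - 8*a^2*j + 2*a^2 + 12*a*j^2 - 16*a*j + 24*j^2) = (a^2 - 4*a*j - 2*a + 8*j)/(a^2 - 2*a*j + 2*a - 4*j)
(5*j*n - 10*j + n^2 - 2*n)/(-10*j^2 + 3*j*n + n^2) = (2 - n)/(2*j - n)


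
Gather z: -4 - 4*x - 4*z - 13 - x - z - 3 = -5*x - 5*z - 20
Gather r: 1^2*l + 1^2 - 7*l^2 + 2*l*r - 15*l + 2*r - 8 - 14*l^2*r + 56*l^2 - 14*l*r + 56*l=49*l^2 + 42*l + r*(-14*l^2 - 12*l + 2) - 7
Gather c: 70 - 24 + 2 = 48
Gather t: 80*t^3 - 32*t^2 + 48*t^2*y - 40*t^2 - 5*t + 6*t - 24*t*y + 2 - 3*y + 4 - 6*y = 80*t^3 + t^2*(48*y - 72) + t*(1 - 24*y) - 9*y + 6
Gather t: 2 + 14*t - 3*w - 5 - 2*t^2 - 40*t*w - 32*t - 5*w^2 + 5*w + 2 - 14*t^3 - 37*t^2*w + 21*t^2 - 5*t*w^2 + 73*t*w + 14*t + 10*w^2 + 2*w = -14*t^3 + t^2*(19 - 37*w) + t*(-5*w^2 + 33*w - 4) + 5*w^2 + 4*w - 1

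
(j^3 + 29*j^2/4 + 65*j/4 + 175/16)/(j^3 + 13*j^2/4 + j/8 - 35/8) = (8*j^2 + 38*j + 35)/(2*(4*j^2 + 3*j - 7))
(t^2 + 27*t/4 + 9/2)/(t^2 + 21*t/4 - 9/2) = (4*t + 3)/(4*t - 3)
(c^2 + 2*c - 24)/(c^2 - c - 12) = (c + 6)/(c + 3)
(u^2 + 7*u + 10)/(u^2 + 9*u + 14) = (u + 5)/(u + 7)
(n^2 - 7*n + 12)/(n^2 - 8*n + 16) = (n - 3)/(n - 4)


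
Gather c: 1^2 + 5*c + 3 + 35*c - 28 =40*c - 24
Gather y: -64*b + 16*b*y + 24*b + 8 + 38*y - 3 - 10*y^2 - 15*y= -40*b - 10*y^2 + y*(16*b + 23) + 5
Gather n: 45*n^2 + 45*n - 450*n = 45*n^2 - 405*n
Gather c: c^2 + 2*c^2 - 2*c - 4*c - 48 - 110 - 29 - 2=3*c^2 - 6*c - 189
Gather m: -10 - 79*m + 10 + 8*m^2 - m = 8*m^2 - 80*m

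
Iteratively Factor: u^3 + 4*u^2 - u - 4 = (u - 1)*(u^2 + 5*u + 4) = (u - 1)*(u + 4)*(u + 1)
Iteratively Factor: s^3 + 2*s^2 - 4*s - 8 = (s + 2)*(s^2 - 4) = (s + 2)^2*(s - 2)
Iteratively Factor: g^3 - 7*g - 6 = (g + 1)*(g^2 - g - 6) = (g - 3)*(g + 1)*(g + 2)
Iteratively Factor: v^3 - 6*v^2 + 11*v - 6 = (v - 3)*(v^2 - 3*v + 2) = (v - 3)*(v - 2)*(v - 1)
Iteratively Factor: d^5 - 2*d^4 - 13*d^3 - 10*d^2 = (d)*(d^4 - 2*d^3 - 13*d^2 - 10*d) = d^2*(d^3 - 2*d^2 - 13*d - 10) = d^2*(d + 1)*(d^2 - 3*d - 10) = d^2*(d - 5)*(d + 1)*(d + 2)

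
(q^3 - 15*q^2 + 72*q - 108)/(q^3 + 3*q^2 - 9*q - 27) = (q^2 - 12*q + 36)/(q^2 + 6*q + 9)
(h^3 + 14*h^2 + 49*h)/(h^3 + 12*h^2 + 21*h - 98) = h/(h - 2)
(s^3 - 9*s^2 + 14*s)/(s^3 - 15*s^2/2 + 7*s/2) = 2*(s - 2)/(2*s - 1)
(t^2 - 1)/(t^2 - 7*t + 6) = (t + 1)/(t - 6)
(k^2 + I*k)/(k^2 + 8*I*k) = (k + I)/(k + 8*I)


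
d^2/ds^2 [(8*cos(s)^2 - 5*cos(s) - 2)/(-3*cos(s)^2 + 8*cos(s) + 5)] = (-800*(1 - cos(s)^2)^2 - 147*cos(s)^5 - 360*cos(s)^3 - 1740*cos(s)^2 - 117*cos(s) + 1284)/(-3*cos(s)^2 + 8*cos(s) + 5)^3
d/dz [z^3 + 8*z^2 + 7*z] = 3*z^2 + 16*z + 7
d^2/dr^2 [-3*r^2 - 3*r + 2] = -6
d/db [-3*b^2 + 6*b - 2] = 6 - 6*b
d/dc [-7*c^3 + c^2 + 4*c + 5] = -21*c^2 + 2*c + 4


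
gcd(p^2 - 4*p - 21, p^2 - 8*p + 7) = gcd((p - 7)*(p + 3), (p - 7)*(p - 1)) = p - 7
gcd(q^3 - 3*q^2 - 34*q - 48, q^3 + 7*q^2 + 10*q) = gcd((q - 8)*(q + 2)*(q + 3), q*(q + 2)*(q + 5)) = q + 2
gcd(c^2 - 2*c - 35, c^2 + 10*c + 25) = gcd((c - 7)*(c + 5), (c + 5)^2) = c + 5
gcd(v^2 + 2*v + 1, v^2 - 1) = v + 1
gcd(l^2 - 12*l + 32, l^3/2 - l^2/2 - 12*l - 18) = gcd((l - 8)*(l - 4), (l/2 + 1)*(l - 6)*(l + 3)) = 1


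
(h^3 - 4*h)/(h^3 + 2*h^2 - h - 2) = h*(h - 2)/(h^2 - 1)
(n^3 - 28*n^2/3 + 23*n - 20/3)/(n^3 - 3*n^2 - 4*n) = (3*n^2 - 16*n + 5)/(3*n*(n + 1))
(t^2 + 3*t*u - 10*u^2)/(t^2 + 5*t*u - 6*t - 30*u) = (t - 2*u)/(t - 6)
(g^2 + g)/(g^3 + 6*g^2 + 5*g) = 1/(g + 5)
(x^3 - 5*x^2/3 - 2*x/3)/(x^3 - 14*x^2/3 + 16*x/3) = (3*x + 1)/(3*x - 8)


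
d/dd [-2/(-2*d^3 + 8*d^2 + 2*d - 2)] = (-3*d^2 + 8*d + 1)/(d^3 - 4*d^2 - d + 1)^2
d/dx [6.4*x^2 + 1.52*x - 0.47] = 12.8*x + 1.52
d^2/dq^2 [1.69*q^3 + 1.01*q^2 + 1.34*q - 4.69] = 10.14*q + 2.02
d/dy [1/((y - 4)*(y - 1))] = (5 - 2*y)/(y^4 - 10*y^3 + 33*y^2 - 40*y + 16)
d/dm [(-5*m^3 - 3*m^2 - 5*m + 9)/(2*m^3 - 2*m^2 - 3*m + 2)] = (16*m^4 + 50*m^3 - 85*m^2 + 24*m + 17)/(4*m^6 - 8*m^5 - 8*m^4 + 20*m^3 + m^2 - 12*m + 4)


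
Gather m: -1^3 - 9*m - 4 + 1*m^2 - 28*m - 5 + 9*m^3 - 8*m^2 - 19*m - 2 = 9*m^3 - 7*m^2 - 56*m - 12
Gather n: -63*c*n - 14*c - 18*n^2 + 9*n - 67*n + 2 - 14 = -14*c - 18*n^2 + n*(-63*c - 58) - 12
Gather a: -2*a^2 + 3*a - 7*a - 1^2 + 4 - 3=-2*a^2 - 4*a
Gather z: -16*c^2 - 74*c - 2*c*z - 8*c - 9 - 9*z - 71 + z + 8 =-16*c^2 - 82*c + z*(-2*c - 8) - 72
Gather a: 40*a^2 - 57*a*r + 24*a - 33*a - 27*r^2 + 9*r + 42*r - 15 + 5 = 40*a^2 + a*(-57*r - 9) - 27*r^2 + 51*r - 10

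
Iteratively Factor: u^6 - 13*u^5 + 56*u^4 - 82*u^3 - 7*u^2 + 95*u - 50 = (u - 5)*(u^5 - 8*u^4 + 16*u^3 - 2*u^2 - 17*u + 10) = (u - 5)*(u - 1)*(u^4 - 7*u^3 + 9*u^2 + 7*u - 10) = (u - 5)*(u - 1)^2*(u^3 - 6*u^2 + 3*u + 10) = (u - 5)*(u - 2)*(u - 1)^2*(u^2 - 4*u - 5) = (u - 5)^2*(u - 2)*(u - 1)^2*(u + 1)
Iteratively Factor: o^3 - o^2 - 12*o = (o)*(o^2 - o - 12) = o*(o + 3)*(o - 4)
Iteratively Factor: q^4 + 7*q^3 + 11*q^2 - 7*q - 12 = (q + 1)*(q^3 + 6*q^2 + 5*q - 12) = (q + 1)*(q + 3)*(q^2 + 3*q - 4) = (q - 1)*(q + 1)*(q + 3)*(q + 4)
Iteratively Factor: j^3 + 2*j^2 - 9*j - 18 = (j + 3)*(j^2 - j - 6) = (j - 3)*(j + 3)*(j + 2)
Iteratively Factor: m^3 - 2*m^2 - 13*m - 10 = (m - 5)*(m^2 + 3*m + 2) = (m - 5)*(m + 1)*(m + 2)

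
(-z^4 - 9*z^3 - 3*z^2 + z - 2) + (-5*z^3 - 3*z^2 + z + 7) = -z^4 - 14*z^3 - 6*z^2 + 2*z + 5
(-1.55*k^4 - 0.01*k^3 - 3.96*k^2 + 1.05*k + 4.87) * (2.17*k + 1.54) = -3.3635*k^5 - 2.4087*k^4 - 8.6086*k^3 - 3.8199*k^2 + 12.1849*k + 7.4998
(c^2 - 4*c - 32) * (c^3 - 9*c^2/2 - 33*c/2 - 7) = c^5 - 17*c^4/2 - 61*c^3/2 + 203*c^2 + 556*c + 224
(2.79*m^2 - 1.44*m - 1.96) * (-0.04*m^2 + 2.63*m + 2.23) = -0.1116*m^4 + 7.3953*m^3 + 2.5129*m^2 - 8.366*m - 4.3708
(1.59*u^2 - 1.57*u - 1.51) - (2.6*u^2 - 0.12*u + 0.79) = -1.01*u^2 - 1.45*u - 2.3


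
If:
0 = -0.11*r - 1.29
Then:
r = -11.73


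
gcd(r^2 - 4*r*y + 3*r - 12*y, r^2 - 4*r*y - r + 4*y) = -r + 4*y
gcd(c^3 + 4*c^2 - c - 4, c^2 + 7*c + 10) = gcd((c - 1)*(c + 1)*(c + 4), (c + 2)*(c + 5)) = 1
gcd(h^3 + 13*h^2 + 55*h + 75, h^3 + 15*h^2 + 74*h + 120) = h + 5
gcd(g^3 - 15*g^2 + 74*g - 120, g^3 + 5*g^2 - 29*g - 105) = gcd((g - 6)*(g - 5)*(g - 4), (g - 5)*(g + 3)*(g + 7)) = g - 5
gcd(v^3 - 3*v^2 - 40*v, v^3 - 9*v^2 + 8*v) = v^2 - 8*v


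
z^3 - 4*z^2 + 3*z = z*(z - 3)*(z - 1)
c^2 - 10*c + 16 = (c - 8)*(c - 2)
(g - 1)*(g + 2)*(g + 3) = g^3 + 4*g^2 + g - 6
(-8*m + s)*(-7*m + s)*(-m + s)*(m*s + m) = -56*m^4*s - 56*m^4 + 71*m^3*s^2 + 71*m^3*s - 16*m^2*s^3 - 16*m^2*s^2 + m*s^4 + m*s^3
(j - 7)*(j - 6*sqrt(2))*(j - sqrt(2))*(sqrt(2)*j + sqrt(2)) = sqrt(2)*j^4 - 14*j^3 - 6*sqrt(2)*j^3 + 5*sqrt(2)*j^2 + 84*j^2 - 72*sqrt(2)*j + 98*j - 84*sqrt(2)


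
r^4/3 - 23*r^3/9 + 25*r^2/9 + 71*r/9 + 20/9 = (r/3 + 1/3)*(r - 5)*(r - 4)*(r + 1/3)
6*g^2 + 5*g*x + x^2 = (2*g + x)*(3*g + x)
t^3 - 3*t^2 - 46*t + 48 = (t - 8)*(t - 1)*(t + 6)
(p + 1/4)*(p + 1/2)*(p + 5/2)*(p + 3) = p^4 + 25*p^3/4 + 47*p^2/4 + 101*p/16 + 15/16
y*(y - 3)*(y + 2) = y^3 - y^2 - 6*y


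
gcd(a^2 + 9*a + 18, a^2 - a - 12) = a + 3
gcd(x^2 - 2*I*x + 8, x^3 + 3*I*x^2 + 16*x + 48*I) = x - 4*I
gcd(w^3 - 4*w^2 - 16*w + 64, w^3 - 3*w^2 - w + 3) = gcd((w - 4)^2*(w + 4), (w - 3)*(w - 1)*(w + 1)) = 1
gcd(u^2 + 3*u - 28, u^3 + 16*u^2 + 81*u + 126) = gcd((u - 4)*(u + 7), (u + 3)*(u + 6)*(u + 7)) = u + 7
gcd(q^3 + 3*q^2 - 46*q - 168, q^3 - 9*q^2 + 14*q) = q - 7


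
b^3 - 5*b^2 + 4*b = b*(b - 4)*(b - 1)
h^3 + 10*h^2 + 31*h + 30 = (h + 2)*(h + 3)*(h + 5)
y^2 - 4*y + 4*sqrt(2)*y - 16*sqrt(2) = (y - 4)*(y + 4*sqrt(2))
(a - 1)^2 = a^2 - 2*a + 1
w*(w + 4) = w^2 + 4*w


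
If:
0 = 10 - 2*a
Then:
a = 5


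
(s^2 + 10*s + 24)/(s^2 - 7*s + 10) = (s^2 + 10*s + 24)/(s^2 - 7*s + 10)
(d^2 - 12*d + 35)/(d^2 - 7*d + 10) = (d - 7)/(d - 2)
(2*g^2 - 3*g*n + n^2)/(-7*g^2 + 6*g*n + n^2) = (-2*g + n)/(7*g + n)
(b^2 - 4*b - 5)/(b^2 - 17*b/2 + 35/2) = 2*(b + 1)/(2*b - 7)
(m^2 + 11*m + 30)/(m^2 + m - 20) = (m + 6)/(m - 4)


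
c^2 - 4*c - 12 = (c - 6)*(c + 2)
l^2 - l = l*(l - 1)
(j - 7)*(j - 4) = j^2 - 11*j + 28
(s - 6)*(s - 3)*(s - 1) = s^3 - 10*s^2 + 27*s - 18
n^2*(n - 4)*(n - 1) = n^4 - 5*n^3 + 4*n^2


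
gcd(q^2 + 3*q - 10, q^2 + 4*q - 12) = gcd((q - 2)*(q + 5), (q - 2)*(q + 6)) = q - 2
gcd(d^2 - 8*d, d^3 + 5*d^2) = d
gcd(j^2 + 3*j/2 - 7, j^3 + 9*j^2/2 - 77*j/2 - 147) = j + 7/2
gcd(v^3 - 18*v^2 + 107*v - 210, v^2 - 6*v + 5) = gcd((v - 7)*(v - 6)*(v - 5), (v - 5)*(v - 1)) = v - 5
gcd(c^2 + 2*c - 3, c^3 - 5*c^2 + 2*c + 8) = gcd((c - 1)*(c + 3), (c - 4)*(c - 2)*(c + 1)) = 1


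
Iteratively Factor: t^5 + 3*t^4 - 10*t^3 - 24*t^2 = (t + 2)*(t^4 + t^3 - 12*t^2) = (t + 2)*(t + 4)*(t^3 - 3*t^2) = (t - 3)*(t + 2)*(t + 4)*(t^2) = t*(t - 3)*(t + 2)*(t + 4)*(t)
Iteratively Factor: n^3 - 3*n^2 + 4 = (n + 1)*(n^2 - 4*n + 4) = (n - 2)*(n + 1)*(n - 2)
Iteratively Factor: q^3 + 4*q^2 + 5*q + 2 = (q + 2)*(q^2 + 2*q + 1) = (q + 1)*(q + 2)*(q + 1)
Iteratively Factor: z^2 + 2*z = (z + 2)*(z)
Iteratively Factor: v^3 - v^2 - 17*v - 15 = (v + 3)*(v^2 - 4*v - 5) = (v + 1)*(v + 3)*(v - 5)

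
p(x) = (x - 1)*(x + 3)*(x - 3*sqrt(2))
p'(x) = (x - 1)*(x + 3) + (x - 1)*(x - 3*sqrt(2)) + (x + 3)*(x - 3*sqrt(2)) = 3*x^2 - 6*sqrt(2)*x + 4*x - 6*sqrt(2) - 3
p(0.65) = 4.59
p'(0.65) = -13.13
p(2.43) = -14.07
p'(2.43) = -4.67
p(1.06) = -0.78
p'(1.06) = -12.87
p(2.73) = -14.99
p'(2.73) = -1.37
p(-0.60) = 18.60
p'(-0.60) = -7.71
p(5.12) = 29.35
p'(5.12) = 44.19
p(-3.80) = -30.88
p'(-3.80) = 48.88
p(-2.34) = 14.51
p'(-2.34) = 15.44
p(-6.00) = -215.10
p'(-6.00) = 123.43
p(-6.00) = -215.10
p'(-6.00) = 123.43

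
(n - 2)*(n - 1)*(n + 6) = n^3 + 3*n^2 - 16*n + 12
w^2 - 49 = (w - 7)*(w + 7)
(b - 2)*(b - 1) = b^2 - 3*b + 2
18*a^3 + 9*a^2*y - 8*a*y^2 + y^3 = (-6*a + y)*(-3*a + y)*(a + y)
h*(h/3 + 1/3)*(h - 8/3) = h^3/3 - 5*h^2/9 - 8*h/9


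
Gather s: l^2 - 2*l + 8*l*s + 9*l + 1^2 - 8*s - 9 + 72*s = l^2 + 7*l + s*(8*l + 64) - 8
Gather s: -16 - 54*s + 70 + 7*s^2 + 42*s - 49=7*s^2 - 12*s + 5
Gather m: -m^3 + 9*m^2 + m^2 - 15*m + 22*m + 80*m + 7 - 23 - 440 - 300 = -m^3 + 10*m^2 + 87*m - 756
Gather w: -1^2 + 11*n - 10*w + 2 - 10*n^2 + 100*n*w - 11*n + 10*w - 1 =-10*n^2 + 100*n*w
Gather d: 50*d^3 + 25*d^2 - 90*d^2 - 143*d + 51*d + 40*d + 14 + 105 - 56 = 50*d^3 - 65*d^2 - 52*d + 63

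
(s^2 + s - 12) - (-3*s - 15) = s^2 + 4*s + 3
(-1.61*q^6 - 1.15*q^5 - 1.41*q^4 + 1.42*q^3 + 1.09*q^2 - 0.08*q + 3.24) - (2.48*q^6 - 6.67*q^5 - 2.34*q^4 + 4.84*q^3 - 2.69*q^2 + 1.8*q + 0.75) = -4.09*q^6 + 5.52*q^5 + 0.93*q^4 - 3.42*q^3 + 3.78*q^2 - 1.88*q + 2.49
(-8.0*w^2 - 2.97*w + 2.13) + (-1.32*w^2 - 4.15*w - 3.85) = -9.32*w^2 - 7.12*w - 1.72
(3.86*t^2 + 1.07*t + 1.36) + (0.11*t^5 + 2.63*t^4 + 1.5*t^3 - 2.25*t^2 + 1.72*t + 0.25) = 0.11*t^5 + 2.63*t^4 + 1.5*t^3 + 1.61*t^2 + 2.79*t + 1.61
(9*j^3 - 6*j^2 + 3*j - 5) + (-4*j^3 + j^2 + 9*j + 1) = 5*j^3 - 5*j^2 + 12*j - 4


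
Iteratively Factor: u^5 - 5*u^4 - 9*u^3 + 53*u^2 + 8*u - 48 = (u + 1)*(u^4 - 6*u^3 - 3*u^2 + 56*u - 48) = (u - 4)*(u + 1)*(u^3 - 2*u^2 - 11*u + 12) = (u - 4)^2*(u + 1)*(u^2 + 2*u - 3) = (u - 4)^2*(u - 1)*(u + 1)*(u + 3)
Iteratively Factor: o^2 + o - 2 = (o + 2)*(o - 1)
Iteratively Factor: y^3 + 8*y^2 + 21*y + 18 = (y + 2)*(y^2 + 6*y + 9) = (y + 2)*(y + 3)*(y + 3)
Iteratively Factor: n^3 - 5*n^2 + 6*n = (n - 3)*(n^2 - 2*n) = (n - 3)*(n - 2)*(n)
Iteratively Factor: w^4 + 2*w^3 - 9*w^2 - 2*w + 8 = (w - 2)*(w^3 + 4*w^2 - w - 4) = (w - 2)*(w + 4)*(w^2 - 1) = (w - 2)*(w - 1)*(w + 4)*(w + 1)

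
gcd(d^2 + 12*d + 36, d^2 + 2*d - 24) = d + 6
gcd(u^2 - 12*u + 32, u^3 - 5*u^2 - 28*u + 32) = u - 8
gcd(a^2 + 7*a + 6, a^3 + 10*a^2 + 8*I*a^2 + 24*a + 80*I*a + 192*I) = a + 6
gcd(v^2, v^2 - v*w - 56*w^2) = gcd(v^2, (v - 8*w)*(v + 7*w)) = 1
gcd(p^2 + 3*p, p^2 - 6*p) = p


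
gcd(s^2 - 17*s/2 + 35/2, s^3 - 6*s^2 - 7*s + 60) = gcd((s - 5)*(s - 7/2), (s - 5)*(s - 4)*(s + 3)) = s - 5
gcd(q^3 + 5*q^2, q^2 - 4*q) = q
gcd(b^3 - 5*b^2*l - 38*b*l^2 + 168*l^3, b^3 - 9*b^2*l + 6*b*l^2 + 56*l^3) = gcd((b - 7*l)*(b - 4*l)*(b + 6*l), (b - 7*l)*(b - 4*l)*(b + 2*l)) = b^2 - 11*b*l + 28*l^2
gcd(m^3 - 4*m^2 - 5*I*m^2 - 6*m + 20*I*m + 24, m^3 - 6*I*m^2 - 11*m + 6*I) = m^2 - 5*I*m - 6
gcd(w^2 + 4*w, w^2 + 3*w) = w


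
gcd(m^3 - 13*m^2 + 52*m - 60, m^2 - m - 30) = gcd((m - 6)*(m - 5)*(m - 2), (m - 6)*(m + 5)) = m - 6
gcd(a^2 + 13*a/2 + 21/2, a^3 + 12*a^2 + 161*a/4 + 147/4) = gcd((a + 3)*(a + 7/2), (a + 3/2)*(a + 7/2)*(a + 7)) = a + 7/2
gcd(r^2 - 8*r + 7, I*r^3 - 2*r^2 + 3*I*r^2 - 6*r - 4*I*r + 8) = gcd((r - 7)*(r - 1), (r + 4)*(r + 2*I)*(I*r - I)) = r - 1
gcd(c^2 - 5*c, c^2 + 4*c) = c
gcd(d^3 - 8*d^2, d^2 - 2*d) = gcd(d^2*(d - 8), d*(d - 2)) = d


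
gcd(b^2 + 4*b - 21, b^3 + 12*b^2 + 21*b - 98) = b + 7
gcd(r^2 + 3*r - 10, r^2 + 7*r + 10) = r + 5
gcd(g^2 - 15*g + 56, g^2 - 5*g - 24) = g - 8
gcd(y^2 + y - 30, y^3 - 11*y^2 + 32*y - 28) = 1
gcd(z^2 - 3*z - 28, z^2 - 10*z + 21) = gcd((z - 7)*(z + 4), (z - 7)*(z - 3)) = z - 7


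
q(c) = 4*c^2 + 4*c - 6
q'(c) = 8*c + 4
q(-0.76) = -6.73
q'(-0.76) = -2.08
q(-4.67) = 62.56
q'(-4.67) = -33.36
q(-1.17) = -5.20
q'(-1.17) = -5.36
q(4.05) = 75.81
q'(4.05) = 36.40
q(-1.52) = -2.84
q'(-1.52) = -8.16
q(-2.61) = 10.81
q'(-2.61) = -16.88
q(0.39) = -3.83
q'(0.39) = 7.12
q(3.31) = 51.06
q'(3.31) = 30.48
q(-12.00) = 522.00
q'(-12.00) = -92.00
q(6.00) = 162.00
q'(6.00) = 52.00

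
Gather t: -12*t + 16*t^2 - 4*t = 16*t^2 - 16*t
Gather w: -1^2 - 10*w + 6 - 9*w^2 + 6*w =-9*w^2 - 4*w + 5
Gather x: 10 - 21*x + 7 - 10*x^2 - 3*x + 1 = -10*x^2 - 24*x + 18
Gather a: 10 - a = 10 - a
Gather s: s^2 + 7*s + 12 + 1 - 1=s^2 + 7*s + 12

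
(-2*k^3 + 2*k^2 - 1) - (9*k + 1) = -2*k^3 + 2*k^2 - 9*k - 2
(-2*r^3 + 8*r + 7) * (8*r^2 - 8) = -16*r^5 + 80*r^3 + 56*r^2 - 64*r - 56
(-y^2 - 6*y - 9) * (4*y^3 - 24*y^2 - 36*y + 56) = -4*y^5 + 144*y^3 + 376*y^2 - 12*y - 504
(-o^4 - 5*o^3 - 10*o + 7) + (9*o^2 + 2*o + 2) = -o^4 - 5*o^3 + 9*o^2 - 8*o + 9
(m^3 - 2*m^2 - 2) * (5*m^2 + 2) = 5*m^5 - 10*m^4 + 2*m^3 - 14*m^2 - 4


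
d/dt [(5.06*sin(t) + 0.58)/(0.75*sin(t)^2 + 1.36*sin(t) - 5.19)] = (-0.869999999999999*sin(t) + 1.8975*cos(2*t) - 28.9477)*cos(t)/(0.75*sin(t)^2 + 1.36*sin(t) - 5.19)^2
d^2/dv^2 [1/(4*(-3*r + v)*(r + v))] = (-(r + v)^2 + (r + v)*(3*r - v) - (3*r - v)^2)/(2*(r + v)^3*(3*r - v)^3)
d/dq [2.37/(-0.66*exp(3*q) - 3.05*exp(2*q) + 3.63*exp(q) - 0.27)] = (4.6926*exp(2*q) + 14.457*exp(q) - 8.6031)*exp(q)/(0.66*exp(3*q) + 3.05*exp(2*q) - 3.63*exp(q) + 0.27)^2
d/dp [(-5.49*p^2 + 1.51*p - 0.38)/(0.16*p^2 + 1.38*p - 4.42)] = (-7.8178*p^2 + 48.6532*p - 6.1498)/(0.0256*p^4 + 0.4416*p^3 + 0.49*p^2 - 12.1992*p + 19.5364)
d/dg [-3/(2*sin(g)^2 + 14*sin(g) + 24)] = 3*(2*sin(g) + 7)*cos(g)/(2*(sin(g)^2 + 7*sin(g) + 12)^2)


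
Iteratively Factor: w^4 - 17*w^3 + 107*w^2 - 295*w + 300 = (w - 5)*(w^3 - 12*w^2 + 47*w - 60) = (w - 5)*(w - 4)*(w^2 - 8*w + 15) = (w - 5)*(w - 4)*(w - 3)*(w - 5)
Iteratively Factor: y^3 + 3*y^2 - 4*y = (y - 1)*(y^2 + 4*y) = (y - 1)*(y + 4)*(y)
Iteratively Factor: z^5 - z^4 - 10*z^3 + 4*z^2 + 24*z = (z)*(z^4 - z^3 - 10*z^2 + 4*z + 24) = z*(z + 2)*(z^3 - 3*z^2 - 4*z + 12) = z*(z + 2)^2*(z^2 - 5*z + 6) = z*(z - 3)*(z + 2)^2*(z - 2)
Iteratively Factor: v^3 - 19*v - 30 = (v + 2)*(v^2 - 2*v - 15) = (v + 2)*(v + 3)*(v - 5)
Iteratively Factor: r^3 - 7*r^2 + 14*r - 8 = (r - 2)*(r^2 - 5*r + 4) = (r - 2)*(r - 1)*(r - 4)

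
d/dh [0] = 0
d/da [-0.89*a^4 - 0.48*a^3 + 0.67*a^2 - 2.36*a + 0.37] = -3.56*a^3 - 1.44*a^2 + 1.34*a - 2.36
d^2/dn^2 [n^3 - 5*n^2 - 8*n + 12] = 6*n - 10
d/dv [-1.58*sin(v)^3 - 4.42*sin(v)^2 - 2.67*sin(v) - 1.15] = (-8.84*sin(v) + 2.37*cos(2*v) - 5.04)*cos(v)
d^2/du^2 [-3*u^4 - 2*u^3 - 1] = 12*u*(-3*u - 1)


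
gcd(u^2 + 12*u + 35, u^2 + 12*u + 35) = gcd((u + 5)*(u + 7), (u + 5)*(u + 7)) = u^2 + 12*u + 35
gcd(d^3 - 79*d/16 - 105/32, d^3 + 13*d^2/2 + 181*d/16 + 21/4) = d^2 + 5*d/2 + 21/16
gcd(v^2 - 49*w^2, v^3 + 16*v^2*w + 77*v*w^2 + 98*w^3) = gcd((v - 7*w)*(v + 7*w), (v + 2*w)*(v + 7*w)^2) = v + 7*w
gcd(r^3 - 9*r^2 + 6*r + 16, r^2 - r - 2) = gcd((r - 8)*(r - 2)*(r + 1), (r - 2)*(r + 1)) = r^2 - r - 2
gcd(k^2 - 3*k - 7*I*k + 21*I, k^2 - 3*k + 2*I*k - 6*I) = k - 3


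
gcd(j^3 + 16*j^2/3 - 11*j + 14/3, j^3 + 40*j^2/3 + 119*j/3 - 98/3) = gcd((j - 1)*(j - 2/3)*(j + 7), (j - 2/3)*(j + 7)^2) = j^2 + 19*j/3 - 14/3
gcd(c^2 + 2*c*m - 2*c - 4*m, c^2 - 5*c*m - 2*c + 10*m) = c - 2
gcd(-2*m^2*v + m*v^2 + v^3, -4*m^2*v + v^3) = 2*m*v + v^2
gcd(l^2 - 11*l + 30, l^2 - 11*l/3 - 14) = l - 6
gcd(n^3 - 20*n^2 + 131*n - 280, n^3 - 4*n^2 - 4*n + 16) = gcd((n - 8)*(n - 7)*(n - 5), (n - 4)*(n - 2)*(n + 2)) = 1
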